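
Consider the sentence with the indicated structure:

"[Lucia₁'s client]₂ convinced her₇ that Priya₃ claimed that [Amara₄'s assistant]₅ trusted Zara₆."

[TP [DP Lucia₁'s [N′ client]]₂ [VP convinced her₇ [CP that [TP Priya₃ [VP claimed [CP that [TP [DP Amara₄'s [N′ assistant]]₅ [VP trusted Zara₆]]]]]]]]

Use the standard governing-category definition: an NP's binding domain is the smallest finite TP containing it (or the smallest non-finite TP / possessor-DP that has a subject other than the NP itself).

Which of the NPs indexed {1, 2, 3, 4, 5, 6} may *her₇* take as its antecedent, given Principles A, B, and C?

*her* is a pronoun, so Principle B applies: it must be free in its binding domain.
Binding domain of *her₇*: the matrix TP, whose subject is [Lucia₁'s client]₂.
*Lucia₁* and the pronoun do not c-command one another → neither Principle B nor Principle C is at stake; coindexation permitted.
*[Lucia₁'s client]₂* c-commands the pronoun within its binding domain → coindexation would violate Principle B.
*Priya₃*: the pronoun c-commands this R-expression → coindexation would violate Principle C on *Priya₃*.
*Amara₄*: the pronoun c-commands this R-expression → coindexation would violate Principle C on *Amara₄*.
*[Amara₄'s assistant]₅*: the pronoun c-commands this R-expression → coindexation would violate Principle C on *[Amara₄'s assistant]₅*.
*Zara₆*: the pronoun c-commands this R-expression → coindexation would violate Principle C on *Zara₆*.

{1}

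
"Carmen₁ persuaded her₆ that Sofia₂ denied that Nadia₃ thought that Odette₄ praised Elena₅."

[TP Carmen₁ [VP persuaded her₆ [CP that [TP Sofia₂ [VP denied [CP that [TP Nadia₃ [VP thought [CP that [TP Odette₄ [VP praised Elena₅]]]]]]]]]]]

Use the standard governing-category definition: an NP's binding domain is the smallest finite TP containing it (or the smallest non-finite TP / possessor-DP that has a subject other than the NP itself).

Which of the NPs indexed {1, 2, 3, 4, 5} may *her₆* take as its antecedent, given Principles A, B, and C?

*her* is a pronoun, so Principle B applies: it must be free in its binding domain.
Binding domain of *her₆*: the matrix TP, whose subject is Carmen₁.
*Carmen₁* c-commands the pronoun within its binding domain → coindexation would violate Principle B.
*Sofia₂*: the pronoun c-commands this R-expression → coindexation would violate Principle C on *Sofia₂*.
*Nadia₃*: the pronoun c-commands this R-expression → coindexation would violate Principle C on *Nadia₃*.
*Odette₄*: the pronoun c-commands this R-expression → coindexation would violate Principle C on *Odette₄*.
*Elena₅*: the pronoun c-commands this R-expression → coindexation would violate Principle C on *Elena₅*.

none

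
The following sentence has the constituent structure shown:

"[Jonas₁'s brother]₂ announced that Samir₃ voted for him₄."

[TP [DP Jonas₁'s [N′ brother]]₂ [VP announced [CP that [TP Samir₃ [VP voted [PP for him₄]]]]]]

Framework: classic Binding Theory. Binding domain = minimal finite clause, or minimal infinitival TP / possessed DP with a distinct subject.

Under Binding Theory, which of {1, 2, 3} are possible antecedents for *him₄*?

{1, 2}

*him* is a pronoun, so Principle B applies: it must be free in its binding domain.
Binding domain of *him₄*: the embedded TP, whose subject is Samir₃.
*Jonas₁* and the pronoun do not c-command one another → neither Principle B nor Principle C is at stake; coindexation permitted.
*[Jonas₁'s brother]₂* c-commands the pronoun but from outside its binding domain, and is not c-commanded by it → coindexation permitted.
*Samir₃* c-commands the pronoun within its binding domain → coindexation would violate Principle B.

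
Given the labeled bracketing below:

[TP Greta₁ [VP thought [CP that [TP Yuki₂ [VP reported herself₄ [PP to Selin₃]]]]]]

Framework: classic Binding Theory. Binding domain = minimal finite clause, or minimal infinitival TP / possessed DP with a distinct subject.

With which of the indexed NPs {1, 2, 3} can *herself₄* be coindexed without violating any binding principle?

*herself* is an anaphor, so Principle A applies: it must be bound in its binding domain.
Binding domain of *herself₄*: the embedded TP, whose subject is Yuki₂.
*Greta₁* c-commands the anaphor but is outside its binding domain → cannot satisfy Principle A.
*Yuki₂* c-commands the anaphor within its binding domain → licit binder.
*Selin₃* does not c-command the anaphor → cannot bind it.

{2}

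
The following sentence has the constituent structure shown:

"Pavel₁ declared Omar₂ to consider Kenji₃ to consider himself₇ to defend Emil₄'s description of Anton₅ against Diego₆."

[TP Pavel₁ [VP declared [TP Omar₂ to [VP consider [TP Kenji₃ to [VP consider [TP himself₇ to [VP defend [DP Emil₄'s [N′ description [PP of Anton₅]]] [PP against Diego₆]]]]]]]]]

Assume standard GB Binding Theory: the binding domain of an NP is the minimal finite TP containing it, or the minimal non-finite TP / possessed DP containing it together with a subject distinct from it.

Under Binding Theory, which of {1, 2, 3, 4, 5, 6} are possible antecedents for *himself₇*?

{3}

*himself* is an anaphor, so Principle A applies: it must be bound in its binding domain.
Binding domain of *himself₇*: the embedded TP, whose subject is Kenji₃.
*Pavel₁* c-commands the anaphor but is outside its binding domain → cannot satisfy Principle A.
*Omar₂* c-commands the anaphor but is outside its binding domain → cannot satisfy Principle A.
*Kenji₃* c-commands the anaphor within its binding domain → licit binder.
*Emil₄* does not c-command the anaphor → cannot bind it.
*Anton₅* does not c-command the anaphor → cannot bind it.
*Diego₆* does not c-command the anaphor → cannot bind it.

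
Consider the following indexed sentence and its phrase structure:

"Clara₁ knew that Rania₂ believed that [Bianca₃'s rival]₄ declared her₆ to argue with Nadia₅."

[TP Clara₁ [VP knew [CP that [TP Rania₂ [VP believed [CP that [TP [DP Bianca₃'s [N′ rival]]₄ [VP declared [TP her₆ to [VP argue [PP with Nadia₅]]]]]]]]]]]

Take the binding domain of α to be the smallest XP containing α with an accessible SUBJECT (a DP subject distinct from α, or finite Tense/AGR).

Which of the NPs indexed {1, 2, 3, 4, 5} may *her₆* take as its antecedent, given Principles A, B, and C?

*her* is a pronoun, so Principle B applies: it must be free in its binding domain.
Binding domain of *her₆*: the embedded TP, whose subject is [Bianca₃'s rival]₄.
*Clara₁* c-commands the pronoun but from outside its binding domain, and is not c-commanded by it → coindexation permitted.
*Rania₂* c-commands the pronoun but from outside its binding domain, and is not c-commanded by it → coindexation permitted.
*Bianca₃* and the pronoun do not c-command one another → neither Principle B nor Principle C is at stake; coindexation permitted.
*[Bianca₃'s rival]₄* c-commands the pronoun within its binding domain → coindexation would violate Principle B.
*Nadia₅*: the pronoun c-commands this R-expression → coindexation would violate Principle C on *Nadia₅*.

{1, 2, 3}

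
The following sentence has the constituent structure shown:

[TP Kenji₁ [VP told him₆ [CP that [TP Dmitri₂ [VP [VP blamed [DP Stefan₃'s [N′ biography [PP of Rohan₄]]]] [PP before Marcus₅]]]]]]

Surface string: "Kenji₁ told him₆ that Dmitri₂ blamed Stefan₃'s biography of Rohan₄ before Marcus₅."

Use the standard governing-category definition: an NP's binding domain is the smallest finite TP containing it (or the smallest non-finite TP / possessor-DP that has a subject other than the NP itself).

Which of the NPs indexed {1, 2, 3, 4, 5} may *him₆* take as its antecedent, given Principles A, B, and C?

none

*him* is a pronoun, so Principle B applies: it must be free in its binding domain.
Binding domain of *him₆*: the matrix TP, whose subject is Kenji₁.
*Kenji₁* c-commands the pronoun within its binding domain → coindexation would violate Principle B.
*Dmitri₂*: the pronoun c-commands this R-expression → coindexation would violate Principle C on *Dmitri₂*.
*Stefan₃*: the pronoun c-commands this R-expression → coindexation would violate Principle C on *Stefan₃*.
*Rohan₄*: the pronoun c-commands this R-expression → coindexation would violate Principle C on *Rohan₄*.
*Marcus₅*: the pronoun c-commands this R-expression → coindexation would violate Principle C on *Marcus₅*.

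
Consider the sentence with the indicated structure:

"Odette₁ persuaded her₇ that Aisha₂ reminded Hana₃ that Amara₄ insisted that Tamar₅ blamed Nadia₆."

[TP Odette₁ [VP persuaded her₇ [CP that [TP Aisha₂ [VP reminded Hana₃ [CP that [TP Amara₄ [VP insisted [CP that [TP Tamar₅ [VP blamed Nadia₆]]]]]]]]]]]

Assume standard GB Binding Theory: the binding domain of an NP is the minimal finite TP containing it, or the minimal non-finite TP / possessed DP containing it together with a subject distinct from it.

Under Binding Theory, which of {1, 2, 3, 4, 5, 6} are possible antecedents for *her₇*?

none

*her* is a pronoun, so Principle B applies: it must be free in its binding domain.
Binding domain of *her₇*: the matrix TP, whose subject is Odette₁.
*Odette₁* c-commands the pronoun within its binding domain → coindexation would violate Principle B.
*Aisha₂*: the pronoun c-commands this R-expression → coindexation would violate Principle C on *Aisha₂*.
*Hana₃*: the pronoun c-commands this R-expression → coindexation would violate Principle C on *Hana₃*.
*Amara₄*: the pronoun c-commands this R-expression → coindexation would violate Principle C on *Amara₄*.
*Tamar₅*: the pronoun c-commands this R-expression → coindexation would violate Principle C on *Tamar₅*.
*Nadia₆*: the pronoun c-commands this R-expression → coindexation would violate Principle C on *Nadia₆*.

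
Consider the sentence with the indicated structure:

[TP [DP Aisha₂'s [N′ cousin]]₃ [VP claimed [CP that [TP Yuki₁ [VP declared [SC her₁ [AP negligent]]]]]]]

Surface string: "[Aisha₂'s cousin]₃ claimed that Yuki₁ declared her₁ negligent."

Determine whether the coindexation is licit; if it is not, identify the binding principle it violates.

The two coindexed NPs are *Yuki₁* and *her₁*.
*her₁* is a pronoun. Its binding domain is the embedded TP, whose subject is Yuki₁.
*Yuki₁* c-commands it within that domain and carries the same index.
The pronoun is locally bound → Principle B violation.

Principle B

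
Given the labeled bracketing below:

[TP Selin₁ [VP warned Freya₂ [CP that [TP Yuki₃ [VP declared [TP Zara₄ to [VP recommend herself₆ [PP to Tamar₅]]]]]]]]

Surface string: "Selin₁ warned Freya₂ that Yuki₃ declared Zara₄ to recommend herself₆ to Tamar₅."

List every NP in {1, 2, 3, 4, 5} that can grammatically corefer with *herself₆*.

*herself* is an anaphor, so Principle A applies: it must be bound in its binding domain.
Binding domain of *herself₆*: the embedded TP, whose subject is Zara₄.
*Selin₁* c-commands the anaphor but is outside its binding domain → cannot satisfy Principle A.
*Freya₂* c-commands the anaphor but is outside its binding domain → cannot satisfy Principle A.
*Yuki₃* c-commands the anaphor but is outside its binding domain → cannot satisfy Principle A.
*Zara₄* c-commands the anaphor within its binding domain → licit binder.
*Tamar₅* does not c-command the anaphor → cannot bind it.

{4}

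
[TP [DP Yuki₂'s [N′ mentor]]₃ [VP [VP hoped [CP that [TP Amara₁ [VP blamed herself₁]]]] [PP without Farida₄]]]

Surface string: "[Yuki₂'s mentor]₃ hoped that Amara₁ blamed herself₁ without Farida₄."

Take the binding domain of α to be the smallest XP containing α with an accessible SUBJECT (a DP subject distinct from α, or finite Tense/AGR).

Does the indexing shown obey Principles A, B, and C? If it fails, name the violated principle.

The two coindexed NPs are *Amara₁* and *herself₁*.
*herself₁* is an anaphor; its binding domain is the embedded TP, whose subject is Amara₁. *Amara₁* c-commands it within that domain and shares its index, so Principle A is satisfied.
*Amara₁* is an R-expression; *herself₁* does not c-command it, and no other NP shares its index, so Principle C is satisfied.
All principles are respected.

grammatical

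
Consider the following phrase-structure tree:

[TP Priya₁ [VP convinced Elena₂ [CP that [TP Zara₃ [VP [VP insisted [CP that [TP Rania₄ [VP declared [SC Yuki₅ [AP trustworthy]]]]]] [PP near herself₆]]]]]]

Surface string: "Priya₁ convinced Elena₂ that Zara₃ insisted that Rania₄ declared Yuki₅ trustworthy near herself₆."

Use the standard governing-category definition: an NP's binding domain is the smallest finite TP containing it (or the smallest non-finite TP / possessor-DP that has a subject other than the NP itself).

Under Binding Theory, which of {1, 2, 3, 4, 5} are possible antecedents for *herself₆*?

*herself* is an anaphor, so Principle A applies: it must be bound in its binding domain.
Binding domain of *herself₆*: the embedded TP, whose subject is Zara₃.
*Priya₁* c-commands the anaphor but is outside its binding domain → cannot satisfy Principle A.
*Elena₂* c-commands the anaphor but is outside its binding domain → cannot satisfy Principle A.
*Zara₃* c-commands the anaphor within its binding domain → licit binder.
*Rania₄* does not c-command the anaphor → cannot bind it.
*Yuki₅* does not c-command the anaphor → cannot bind it.

{3}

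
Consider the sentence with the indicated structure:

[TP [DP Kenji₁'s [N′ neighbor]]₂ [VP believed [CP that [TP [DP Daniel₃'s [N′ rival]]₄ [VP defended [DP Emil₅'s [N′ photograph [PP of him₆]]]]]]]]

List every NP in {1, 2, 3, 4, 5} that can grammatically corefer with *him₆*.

*him* is a pronoun, so Principle B applies: it must be free in its binding domain.
Binding domain of *him₆*: the possessed DP, whose subject is Emil₅.
*Kenji₁* and the pronoun do not c-command one another → neither Principle B nor Principle C is at stake; coindexation permitted.
*[Kenji₁'s neighbor]₂* c-commands the pronoun but from outside its binding domain, and is not c-commanded by it → coindexation permitted.
*Daniel₃* and the pronoun do not c-command one another → neither Principle B nor Principle C is at stake; coindexation permitted.
*[Daniel₃'s rival]₄* c-commands the pronoun but from outside its binding domain, and is not c-commanded by it → coindexation permitted.
*Emil₅* c-commands the pronoun within its binding domain → coindexation would violate Principle B.

{1, 2, 3, 4}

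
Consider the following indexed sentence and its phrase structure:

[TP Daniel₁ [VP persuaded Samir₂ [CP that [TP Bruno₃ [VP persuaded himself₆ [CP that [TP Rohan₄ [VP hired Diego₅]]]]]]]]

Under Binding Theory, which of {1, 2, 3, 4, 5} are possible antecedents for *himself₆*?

*himself* is an anaphor, so Principle A applies: it must be bound in its binding domain.
Binding domain of *himself₆*: the embedded TP, whose subject is Bruno₃.
*Daniel₁* c-commands the anaphor but is outside its binding domain → cannot satisfy Principle A.
*Samir₂* c-commands the anaphor but is outside its binding domain → cannot satisfy Principle A.
*Bruno₃* c-commands the anaphor within its binding domain → licit binder.
*Rohan₄* does not c-command the anaphor → cannot bind it.
*Diego₅* does not c-command the anaphor → cannot bind it.

{3}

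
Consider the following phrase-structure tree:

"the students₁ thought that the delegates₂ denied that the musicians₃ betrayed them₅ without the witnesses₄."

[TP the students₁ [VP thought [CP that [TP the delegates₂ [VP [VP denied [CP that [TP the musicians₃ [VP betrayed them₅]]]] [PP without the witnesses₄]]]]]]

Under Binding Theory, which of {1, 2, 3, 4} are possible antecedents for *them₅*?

*them* is a pronoun, so Principle B applies: it must be free in its binding domain.
Binding domain of *them₅*: the embedded TP, whose subject is the musicians₃.
*the students₁* c-commands the pronoun but from outside its binding domain, and is not c-commanded by it → coindexation permitted.
*the delegates₂* c-commands the pronoun but from outside its binding domain, and is not c-commanded by it → coindexation permitted.
*the musicians₃* c-commands the pronoun within its binding domain → coindexation would violate Principle B.
*the witnesses₄* and the pronoun do not c-command one another → neither Principle B nor Principle C is at stake; coindexation permitted.

{1, 2, 4}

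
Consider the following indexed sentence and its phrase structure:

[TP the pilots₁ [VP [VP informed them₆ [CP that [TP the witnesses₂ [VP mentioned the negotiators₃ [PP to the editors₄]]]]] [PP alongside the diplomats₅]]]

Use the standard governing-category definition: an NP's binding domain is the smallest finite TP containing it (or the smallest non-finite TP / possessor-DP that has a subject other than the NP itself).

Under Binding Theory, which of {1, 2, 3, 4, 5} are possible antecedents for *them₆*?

*them* is a pronoun, so Principle B applies: it must be free in its binding domain.
Binding domain of *them₆*: the matrix TP, whose subject is the pilots₁.
*the pilots₁* c-commands the pronoun within its binding domain → coindexation would violate Principle B.
*the witnesses₂*: the pronoun c-commands this R-expression → coindexation would violate Principle C on *the witnesses₂*.
*the negotiators₃*: the pronoun c-commands this R-expression → coindexation would violate Principle C on *the negotiators₃*.
*the editors₄*: the pronoun c-commands this R-expression → coindexation would violate Principle C on *the editors₄*.
*the diplomats₅* and the pronoun do not c-command one another → neither Principle B nor Principle C is at stake; coindexation permitted.

{5}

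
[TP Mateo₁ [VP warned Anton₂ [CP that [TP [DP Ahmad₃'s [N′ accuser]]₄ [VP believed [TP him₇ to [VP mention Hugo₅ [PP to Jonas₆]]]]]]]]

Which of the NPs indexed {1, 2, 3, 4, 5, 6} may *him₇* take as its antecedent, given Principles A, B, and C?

{1, 2, 3}

*him* is a pronoun, so Principle B applies: it must be free in its binding domain.
Binding domain of *him₇*: the embedded TP, whose subject is [Ahmad₃'s accuser]₄.
*Mateo₁* c-commands the pronoun but from outside its binding domain, and is not c-commanded by it → coindexation permitted.
*Anton₂* c-commands the pronoun but from outside its binding domain, and is not c-commanded by it → coindexation permitted.
*Ahmad₃* and the pronoun do not c-command one another → neither Principle B nor Principle C is at stake; coindexation permitted.
*[Ahmad₃'s accuser]₄* c-commands the pronoun within its binding domain → coindexation would violate Principle B.
*Hugo₅*: the pronoun c-commands this R-expression → coindexation would violate Principle C on *Hugo₅*.
*Jonas₆*: the pronoun c-commands this R-expression → coindexation would violate Principle C on *Jonas₆*.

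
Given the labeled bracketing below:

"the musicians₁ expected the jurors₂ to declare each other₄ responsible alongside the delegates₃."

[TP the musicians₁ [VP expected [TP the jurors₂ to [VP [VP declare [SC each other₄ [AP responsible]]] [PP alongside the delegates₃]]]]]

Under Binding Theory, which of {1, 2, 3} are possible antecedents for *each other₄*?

{2}

*each other* is an anaphor, so Principle A applies: it must be bound in its binding domain.
Binding domain of *each other₄*: the embedded TP, whose subject is the jurors₂.
*the musicians₁* c-commands the anaphor but is outside its binding domain → cannot satisfy Principle A.
*the jurors₂* c-commands the anaphor within its binding domain → licit binder.
*the delegates₃* does not c-command the anaphor → cannot bind it.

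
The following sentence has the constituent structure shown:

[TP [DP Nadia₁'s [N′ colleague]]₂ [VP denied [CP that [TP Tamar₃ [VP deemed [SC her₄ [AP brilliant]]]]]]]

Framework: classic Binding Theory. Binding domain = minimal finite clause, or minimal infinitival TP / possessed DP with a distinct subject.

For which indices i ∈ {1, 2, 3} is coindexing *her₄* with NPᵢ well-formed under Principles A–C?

*her* is a pronoun, so Principle B applies: it must be free in its binding domain.
Binding domain of *her₄*: the embedded TP, whose subject is Tamar₃.
*Nadia₁* and the pronoun do not c-command one another → neither Principle B nor Principle C is at stake; coindexation permitted.
*[Nadia₁'s colleague]₂* c-commands the pronoun but from outside its binding domain, and is not c-commanded by it → coindexation permitted.
*Tamar₃* c-commands the pronoun within its binding domain → coindexation would violate Principle B.

{1, 2}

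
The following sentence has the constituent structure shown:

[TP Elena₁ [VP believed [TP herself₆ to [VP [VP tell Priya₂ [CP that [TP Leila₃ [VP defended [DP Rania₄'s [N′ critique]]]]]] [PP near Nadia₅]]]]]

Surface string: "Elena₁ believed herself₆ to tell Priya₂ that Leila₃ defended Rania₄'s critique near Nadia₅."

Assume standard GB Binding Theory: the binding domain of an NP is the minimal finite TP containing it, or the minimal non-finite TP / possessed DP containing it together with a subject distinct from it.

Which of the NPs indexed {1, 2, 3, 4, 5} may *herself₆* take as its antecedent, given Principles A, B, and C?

{1}

*herself* is an anaphor, so Principle A applies: it must be bound in its binding domain.
Binding domain of *herself₆*: the matrix TP, whose subject is Elena₁.
*Elena₁* c-commands the anaphor within its binding domain → licit binder.
*Priya₂* does not c-command the anaphor → cannot bind it.
*Leila₃* does not c-command the anaphor → cannot bind it.
*Rania₄* does not c-command the anaphor → cannot bind it.
*Nadia₅* does not c-command the anaphor → cannot bind it.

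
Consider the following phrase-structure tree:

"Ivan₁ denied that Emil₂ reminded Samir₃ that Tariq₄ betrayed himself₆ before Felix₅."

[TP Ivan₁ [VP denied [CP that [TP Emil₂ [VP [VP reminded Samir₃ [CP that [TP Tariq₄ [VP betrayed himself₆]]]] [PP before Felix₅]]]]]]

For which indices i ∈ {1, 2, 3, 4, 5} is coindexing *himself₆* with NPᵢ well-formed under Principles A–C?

{4}

*himself* is an anaphor, so Principle A applies: it must be bound in its binding domain.
Binding domain of *himself₆*: the embedded TP, whose subject is Tariq₄.
*Ivan₁* c-commands the anaphor but is outside its binding domain → cannot satisfy Principle A.
*Emil₂* c-commands the anaphor but is outside its binding domain → cannot satisfy Principle A.
*Samir₃* c-commands the anaphor but is outside its binding domain → cannot satisfy Principle A.
*Tariq₄* c-commands the anaphor within its binding domain → licit binder.
*Felix₅* does not c-command the anaphor → cannot bind it.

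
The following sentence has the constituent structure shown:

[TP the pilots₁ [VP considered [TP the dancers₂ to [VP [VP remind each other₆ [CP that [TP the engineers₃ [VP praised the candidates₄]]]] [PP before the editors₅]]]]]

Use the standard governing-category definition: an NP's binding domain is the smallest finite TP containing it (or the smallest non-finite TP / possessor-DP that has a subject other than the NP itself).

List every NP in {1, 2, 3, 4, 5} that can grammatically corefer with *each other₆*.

*each other* is an anaphor, so Principle A applies: it must be bound in its binding domain.
Binding domain of *each other₆*: the embedded TP, whose subject is the dancers₂.
*the pilots₁* c-commands the anaphor but is outside its binding domain → cannot satisfy Principle A.
*the dancers₂* c-commands the anaphor within its binding domain → licit binder.
*the engineers₃* does not c-command the anaphor → cannot bind it.
*the candidates₄* does not c-command the anaphor → cannot bind it.
*the editors₅* does not c-command the anaphor → cannot bind it.

{2}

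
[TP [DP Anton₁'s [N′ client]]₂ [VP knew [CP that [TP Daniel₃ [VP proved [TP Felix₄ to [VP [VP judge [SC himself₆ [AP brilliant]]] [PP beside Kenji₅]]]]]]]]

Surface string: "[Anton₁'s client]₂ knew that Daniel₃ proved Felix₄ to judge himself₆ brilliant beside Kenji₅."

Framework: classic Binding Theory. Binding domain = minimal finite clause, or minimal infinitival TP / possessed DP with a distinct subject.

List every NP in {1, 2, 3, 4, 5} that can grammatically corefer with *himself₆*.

{4}

*himself* is an anaphor, so Principle A applies: it must be bound in its binding domain.
Binding domain of *himself₆*: the embedded TP, whose subject is Felix₄.
*Anton₁* does not c-command the anaphor → cannot bind it.
*[Anton₁'s client]₂* c-commands the anaphor but is outside its binding domain → cannot satisfy Principle A.
*Daniel₃* c-commands the anaphor but is outside its binding domain → cannot satisfy Principle A.
*Felix₄* c-commands the anaphor within its binding domain → licit binder.
*Kenji₅* does not c-command the anaphor → cannot bind it.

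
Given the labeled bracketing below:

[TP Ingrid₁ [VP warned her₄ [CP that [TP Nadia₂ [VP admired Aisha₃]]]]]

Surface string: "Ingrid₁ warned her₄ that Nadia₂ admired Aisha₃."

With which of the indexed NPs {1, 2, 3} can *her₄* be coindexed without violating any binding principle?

none

*her* is a pronoun, so Principle B applies: it must be free in its binding domain.
Binding domain of *her₄*: the matrix TP, whose subject is Ingrid₁.
*Ingrid₁* c-commands the pronoun within its binding domain → coindexation would violate Principle B.
*Nadia₂*: the pronoun c-commands this R-expression → coindexation would violate Principle C on *Nadia₂*.
*Aisha₃*: the pronoun c-commands this R-expression → coindexation would violate Principle C on *Aisha₃*.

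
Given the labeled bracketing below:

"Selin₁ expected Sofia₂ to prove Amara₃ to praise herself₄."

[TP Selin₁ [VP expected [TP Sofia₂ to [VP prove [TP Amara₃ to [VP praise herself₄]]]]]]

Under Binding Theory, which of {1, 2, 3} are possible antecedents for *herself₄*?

*herself* is an anaphor, so Principle A applies: it must be bound in its binding domain.
Binding domain of *herself₄*: the embedded TP, whose subject is Amara₃.
*Selin₁* c-commands the anaphor but is outside its binding domain → cannot satisfy Principle A.
*Sofia₂* c-commands the anaphor but is outside its binding domain → cannot satisfy Principle A.
*Amara₃* c-commands the anaphor within its binding domain → licit binder.

{3}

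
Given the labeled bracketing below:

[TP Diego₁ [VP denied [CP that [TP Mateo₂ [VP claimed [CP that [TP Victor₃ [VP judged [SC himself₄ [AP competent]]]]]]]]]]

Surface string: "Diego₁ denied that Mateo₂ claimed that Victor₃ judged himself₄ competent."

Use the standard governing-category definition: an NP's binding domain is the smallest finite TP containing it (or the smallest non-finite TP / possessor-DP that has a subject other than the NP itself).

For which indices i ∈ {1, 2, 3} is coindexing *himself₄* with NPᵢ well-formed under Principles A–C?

*himself* is an anaphor, so Principle A applies: it must be bound in its binding domain.
Binding domain of *himself₄*: the embedded TP, whose subject is Victor₃.
*Diego₁* c-commands the anaphor but is outside its binding domain → cannot satisfy Principle A.
*Mateo₂* c-commands the anaphor but is outside its binding domain → cannot satisfy Principle A.
*Victor₃* c-commands the anaphor within its binding domain → licit binder.

{3}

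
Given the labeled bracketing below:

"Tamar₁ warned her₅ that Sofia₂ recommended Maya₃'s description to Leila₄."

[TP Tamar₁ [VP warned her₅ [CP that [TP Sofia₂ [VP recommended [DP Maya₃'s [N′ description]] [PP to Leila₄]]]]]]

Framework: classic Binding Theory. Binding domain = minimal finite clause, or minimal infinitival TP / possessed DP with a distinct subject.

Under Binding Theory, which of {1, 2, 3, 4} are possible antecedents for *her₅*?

*her* is a pronoun, so Principle B applies: it must be free in its binding domain.
Binding domain of *her₅*: the matrix TP, whose subject is Tamar₁.
*Tamar₁* c-commands the pronoun within its binding domain → coindexation would violate Principle B.
*Sofia₂*: the pronoun c-commands this R-expression → coindexation would violate Principle C on *Sofia₂*.
*Maya₃*: the pronoun c-commands this R-expression → coindexation would violate Principle C on *Maya₃*.
*Leila₄*: the pronoun c-commands this R-expression → coindexation would violate Principle C on *Leila₄*.

none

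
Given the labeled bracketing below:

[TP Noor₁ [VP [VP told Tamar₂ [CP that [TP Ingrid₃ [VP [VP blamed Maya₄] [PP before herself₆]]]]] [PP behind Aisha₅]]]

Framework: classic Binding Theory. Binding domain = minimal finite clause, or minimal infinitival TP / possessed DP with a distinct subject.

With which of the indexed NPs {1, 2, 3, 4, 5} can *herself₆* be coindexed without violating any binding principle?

{3}

*herself* is an anaphor, so Principle A applies: it must be bound in its binding domain.
Binding domain of *herself₆*: the embedded TP, whose subject is Ingrid₃.
*Noor₁* c-commands the anaphor but is outside its binding domain → cannot satisfy Principle A.
*Tamar₂* c-commands the anaphor but is outside its binding domain → cannot satisfy Principle A.
*Ingrid₃* c-commands the anaphor within its binding domain → licit binder.
*Maya₄* does not c-command the anaphor → cannot bind it.
*Aisha₅* does not c-command the anaphor → cannot bind it.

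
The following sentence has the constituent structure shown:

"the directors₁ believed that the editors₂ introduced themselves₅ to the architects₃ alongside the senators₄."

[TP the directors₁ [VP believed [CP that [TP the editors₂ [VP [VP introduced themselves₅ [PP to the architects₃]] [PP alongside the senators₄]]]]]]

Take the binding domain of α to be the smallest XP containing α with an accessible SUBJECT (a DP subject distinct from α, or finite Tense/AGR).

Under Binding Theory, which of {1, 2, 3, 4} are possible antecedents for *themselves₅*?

{2}

*themselves* is an anaphor, so Principle A applies: it must be bound in its binding domain.
Binding domain of *themselves₅*: the embedded TP, whose subject is the editors₂.
*the directors₁* c-commands the anaphor but is outside its binding domain → cannot satisfy Principle A.
*the editors₂* c-commands the anaphor within its binding domain → licit binder.
*the architects₃* does not c-command the anaphor → cannot bind it.
*the senators₄* does not c-command the anaphor → cannot bind it.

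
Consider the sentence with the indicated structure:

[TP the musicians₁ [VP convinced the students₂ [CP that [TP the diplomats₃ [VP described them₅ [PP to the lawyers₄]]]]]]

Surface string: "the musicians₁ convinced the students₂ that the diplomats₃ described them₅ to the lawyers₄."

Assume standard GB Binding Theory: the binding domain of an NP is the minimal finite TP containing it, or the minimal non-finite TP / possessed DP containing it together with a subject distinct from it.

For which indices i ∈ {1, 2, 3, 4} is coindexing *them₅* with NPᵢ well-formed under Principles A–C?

{1, 2}

*them* is a pronoun, so Principle B applies: it must be free in its binding domain.
Binding domain of *them₅*: the embedded TP, whose subject is the diplomats₃.
*the musicians₁* c-commands the pronoun but from outside its binding domain, and is not c-commanded by it → coindexation permitted.
*the students₂* c-commands the pronoun but from outside its binding domain, and is not c-commanded by it → coindexation permitted.
*the diplomats₃* c-commands the pronoun within its binding domain → coindexation would violate Principle B.
*the lawyers₄*: the pronoun c-commands this R-expression → coindexation would violate Principle C on *the lawyers₄*.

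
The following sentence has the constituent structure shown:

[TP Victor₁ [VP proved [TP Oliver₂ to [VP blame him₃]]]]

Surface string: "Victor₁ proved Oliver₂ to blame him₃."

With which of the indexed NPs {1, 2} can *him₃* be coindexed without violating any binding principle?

*him* is a pronoun, so Principle B applies: it must be free in its binding domain.
Binding domain of *him₃*: the embedded TP, whose subject is Oliver₂.
*Victor₁* c-commands the pronoun but from outside its binding domain, and is not c-commanded by it → coindexation permitted.
*Oliver₂* c-commands the pronoun within its binding domain → coindexation would violate Principle B.

{1}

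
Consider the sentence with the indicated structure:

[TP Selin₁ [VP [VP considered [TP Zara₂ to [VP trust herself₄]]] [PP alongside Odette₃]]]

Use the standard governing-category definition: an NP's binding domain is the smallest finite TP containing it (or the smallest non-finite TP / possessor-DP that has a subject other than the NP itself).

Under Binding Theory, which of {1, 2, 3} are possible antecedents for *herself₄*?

{2}

*herself* is an anaphor, so Principle A applies: it must be bound in its binding domain.
Binding domain of *herself₄*: the embedded TP, whose subject is Zara₂.
*Selin₁* c-commands the anaphor but is outside its binding domain → cannot satisfy Principle A.
*Zara₂* c-commands the anaphor within its binding domain → licit binder.
*Odette₃* does not c-command the anaphor → cannot bind it.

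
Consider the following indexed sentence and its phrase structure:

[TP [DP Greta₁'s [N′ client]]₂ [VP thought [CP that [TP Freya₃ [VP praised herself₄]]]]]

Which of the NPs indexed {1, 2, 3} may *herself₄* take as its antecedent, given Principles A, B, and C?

*herself* is an anaphor, so Principle A applies: it must be bound in its binding domain.
Binding domain of *herself₄*: the embedded TP, whose subject is Freya₃.
*Greta₁* does not c-command the anaphor → cannot bind it.
*[Greta₁'s client]₂* c-commands the anaphor but is outside its binding domain → cannot satisfy Principle A.
*Freya₃* c-commands the anaphor within its binding domain → licit binder.

{3}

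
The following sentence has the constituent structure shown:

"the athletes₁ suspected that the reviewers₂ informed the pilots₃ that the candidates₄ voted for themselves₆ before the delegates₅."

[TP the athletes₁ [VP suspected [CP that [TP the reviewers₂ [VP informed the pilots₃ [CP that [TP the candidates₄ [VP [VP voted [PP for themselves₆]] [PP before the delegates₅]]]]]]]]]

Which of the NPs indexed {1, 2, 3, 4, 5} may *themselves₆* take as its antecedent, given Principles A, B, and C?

{4}

*themselves* is an anaphor, so Principle A applies: it must be bound in its binding domain.
Binding domain of *themselves₆*: the embedded TP, whose subject is the candidates₄.
*the athletes₁* c-commands the anaphor but is outside its binding domain → cannot satisfy Principle A.
*the reviewers₂* c-commands the anaphor but is outside its binding domain → cannot satisfy Principle A.
*the pilots₃* c-commands the anaphor but is outside its binding domain → cannot satisfy Principle A.
*the candidates₄* c-commands the anaphor within its binding domain → licit binder.
*the delegates₅* does not c-command the anaphor → cannot bind it.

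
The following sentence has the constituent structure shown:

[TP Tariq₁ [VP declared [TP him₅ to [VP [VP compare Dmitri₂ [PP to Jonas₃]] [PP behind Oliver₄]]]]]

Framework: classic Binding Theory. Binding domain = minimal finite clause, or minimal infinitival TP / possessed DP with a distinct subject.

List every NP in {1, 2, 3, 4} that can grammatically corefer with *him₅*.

none

*him* is a pronoun, so Principle B applies: it must be free in its binding domain.
Binding domain of *him₅*: the matrix TP, whose subject is Tariq₁.
*Tariq₁* c-commands the pronoun within its binding domain → coindexation would violate Principle B.
*Dmitri₂*: the pronoun c-commands this R-expression → coindexation would violate Principle C on *Dmitri₂*.
*Jonas₃*: the pronoun c-commands this R-expression → coindexation would violate Principle C on *Jonas₃*.
*Oliver₄*: the pronoun c-commands this R-expression → coindexation would violate Principle C on *Oliver₄*.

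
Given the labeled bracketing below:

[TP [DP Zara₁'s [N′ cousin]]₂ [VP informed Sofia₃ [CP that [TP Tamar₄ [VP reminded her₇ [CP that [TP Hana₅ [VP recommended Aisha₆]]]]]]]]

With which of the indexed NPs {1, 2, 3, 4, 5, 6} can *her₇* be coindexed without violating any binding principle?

{1, 2, 3}

*her* is a pronoun, so Principle B applies: it must be free in its binding domain.
Binding domain of *her₇*: the embedded TP, whose subject is Tamar₄.
*Zara₁* and the pronoun do not c-command one another → neither Principle B nor Principle C is at stake; coindexation permitted.
*[Zara₁'s cousin]₂* c-commands the pronoun but from outside its binding domain, and is not c-commanded by it → coindexation permitted.
*Sofia₃* c-commands the pronoun but from outside its binding domain, and is not c-commanded by it → coindexation permitted.
*Tamar₄* c-commands the pronoun within its binding domain → coindexation would violate Principle B.
*Hana₅*: the pronoun c-commands this R-expression → coindexation would violate Principle C on *Hana₅*.
*Aisha₆*: the pronoun c-commands this R-expression → coindexation would violate Principle C on *Aisha₆*.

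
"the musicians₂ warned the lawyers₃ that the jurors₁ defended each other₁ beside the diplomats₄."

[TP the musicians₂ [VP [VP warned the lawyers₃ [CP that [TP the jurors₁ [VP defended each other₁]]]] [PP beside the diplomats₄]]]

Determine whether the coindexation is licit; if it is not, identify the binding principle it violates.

grammatical

The two coindexed NPs are *the jurors₁* and *each other₁*.
*each other₁* is an anaphor; its binding domain is the embedded TP, whose subject is the jurors₁. *the jurors₁* c-commands it within that domain and shares its index, so Principle A is satisfied.
*the jurors₁* is an R-expression; *each other₁* does not c-command it, and no other NP shares its index, so Principle C is satisfied.
All principles are respected.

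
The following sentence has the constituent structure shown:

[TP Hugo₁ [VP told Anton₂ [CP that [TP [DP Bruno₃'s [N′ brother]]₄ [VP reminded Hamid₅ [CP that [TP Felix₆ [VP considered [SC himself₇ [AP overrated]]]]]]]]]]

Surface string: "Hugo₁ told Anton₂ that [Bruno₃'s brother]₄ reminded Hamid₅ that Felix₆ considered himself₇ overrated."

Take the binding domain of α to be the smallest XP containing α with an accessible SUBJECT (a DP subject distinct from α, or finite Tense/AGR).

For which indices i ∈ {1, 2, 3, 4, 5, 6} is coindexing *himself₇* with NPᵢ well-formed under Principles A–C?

*himself* is an anaphor, so Principle A applies: it must be bound in its binding domain.
Binding domain of *himself₇*: the embedded TP, whose subject is Felix₆.
*Hugo₁* c-commands the anaphor but is outside its binding domain → cannot satisfy Principle A.
*Anton₂* c-commands the anaphor but is outside its binding domain → cannot satisfy Principle A.
*Bruno₃* does not c-command the anaphor → cannot bind it.
*[Bruno₃'s brother]₄* c-commands the anaphor but is outside its binding domain → cannot satisfy Principle A.
*Hamid₅* c-commands the anaphor but is outside its binding domain → cannot satisfy Principle A.
*Felix₆* c-commands the anaphor within its binding domain → licit binder.

{6}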